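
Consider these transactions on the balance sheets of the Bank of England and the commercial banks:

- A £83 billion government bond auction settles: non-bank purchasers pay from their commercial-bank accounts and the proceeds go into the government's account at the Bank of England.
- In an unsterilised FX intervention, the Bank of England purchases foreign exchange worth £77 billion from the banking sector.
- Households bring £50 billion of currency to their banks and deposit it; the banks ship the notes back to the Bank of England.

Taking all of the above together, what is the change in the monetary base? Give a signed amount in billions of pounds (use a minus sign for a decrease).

-£6 billion

Government account inflow £83 billion: reserves shift to a non-base liability → −£83B.
FX purchase £77 billion: Bank of England balance sheet expands → +£77B.
Currency deposit £50 billion: just a shift between currency and reserves — both are base money → 0.
Net: −83 + 77 + 0 = -£6 billion.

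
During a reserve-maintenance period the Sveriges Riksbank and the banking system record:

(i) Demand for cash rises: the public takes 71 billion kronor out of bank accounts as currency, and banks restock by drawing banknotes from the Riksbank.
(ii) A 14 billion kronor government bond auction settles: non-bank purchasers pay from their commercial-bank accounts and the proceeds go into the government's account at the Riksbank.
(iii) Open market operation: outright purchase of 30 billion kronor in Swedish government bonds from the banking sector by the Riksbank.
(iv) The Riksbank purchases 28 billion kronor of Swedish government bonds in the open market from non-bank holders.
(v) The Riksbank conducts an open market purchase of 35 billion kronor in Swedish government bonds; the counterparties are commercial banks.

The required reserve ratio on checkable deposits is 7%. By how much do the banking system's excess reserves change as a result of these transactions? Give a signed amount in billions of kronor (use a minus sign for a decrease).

Currency withdrawal 71 billion kronor: reserves −71B, deposits −71B.
Government account inflow 14 billion kronor: reserves −14B, deposits −14B.
OMO purchase (from banks) 30 billion kronor: reserves +30B, deposits 0.
Asset purchase (from non-banks) 28 billion kronor: reserves +28B, deposits +28B.
OMO purchase (from banks) 35 billion kronor: reserves +35B, deposits 0.
Totals: Δreserves = +8B, Δdeposits = −57B.
Δrequired reserves = 7% × −57B = −3.99B.
Δexcess reserves = Δreserves − Δrequired = +8B − (−3.99B) = +11.99 billion.

+11.99 billion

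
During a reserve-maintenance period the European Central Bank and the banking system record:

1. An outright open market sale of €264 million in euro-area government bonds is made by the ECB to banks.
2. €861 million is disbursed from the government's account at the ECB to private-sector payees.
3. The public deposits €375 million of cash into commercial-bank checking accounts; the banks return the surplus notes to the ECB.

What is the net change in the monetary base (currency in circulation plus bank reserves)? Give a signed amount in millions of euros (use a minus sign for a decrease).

+€597 million

ECB balance sheet:
  Assets:      Securities −€264M
  Liabilities: Bank reserves +€972M, Currency in circulation −€375M, Government deposits −€861M
Monetary base = currency + reserves: −€375M + (+€972M) = +€597 million.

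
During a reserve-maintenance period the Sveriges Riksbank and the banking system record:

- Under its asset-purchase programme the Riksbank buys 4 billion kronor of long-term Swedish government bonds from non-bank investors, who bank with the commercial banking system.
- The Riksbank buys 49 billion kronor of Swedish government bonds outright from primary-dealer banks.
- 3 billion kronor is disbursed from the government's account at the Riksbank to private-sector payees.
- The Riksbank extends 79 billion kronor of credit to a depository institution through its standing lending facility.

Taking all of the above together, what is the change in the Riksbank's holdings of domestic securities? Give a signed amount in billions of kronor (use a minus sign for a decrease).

+53 billion

Riksbank balance sheet:
  Assets:      Securities +53B, Loans to banks +79B
  Liabilities: Bank reserves +135B, Government deposits −3B
So the change in the Riksbank's holdings of domestic securities is +53 billion.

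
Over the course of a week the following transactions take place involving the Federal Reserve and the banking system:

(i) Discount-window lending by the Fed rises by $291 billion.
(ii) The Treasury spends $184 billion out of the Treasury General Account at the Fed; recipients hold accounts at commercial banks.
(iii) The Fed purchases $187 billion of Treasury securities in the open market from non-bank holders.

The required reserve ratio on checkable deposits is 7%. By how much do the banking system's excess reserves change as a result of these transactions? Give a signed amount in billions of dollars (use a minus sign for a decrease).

+$636.03 billion

Discount-window loan $291 billion: reserves +$291B, deposits 0.
Government spending $184 billion: reserves +$184B, deposits +$184B.
Asset purchase (from non-banks) $187 billion: reserves +$187B, deposits +$187B.
Totals: Δreserves = +$662B, Δdeposits = +$371B.
Δrequired reserves = 7% × +$371B = +$25.97B.
Δexcess reserves = Δreserves − Δrequired = +$662B − (+$25.97B) = +$636.03 billion.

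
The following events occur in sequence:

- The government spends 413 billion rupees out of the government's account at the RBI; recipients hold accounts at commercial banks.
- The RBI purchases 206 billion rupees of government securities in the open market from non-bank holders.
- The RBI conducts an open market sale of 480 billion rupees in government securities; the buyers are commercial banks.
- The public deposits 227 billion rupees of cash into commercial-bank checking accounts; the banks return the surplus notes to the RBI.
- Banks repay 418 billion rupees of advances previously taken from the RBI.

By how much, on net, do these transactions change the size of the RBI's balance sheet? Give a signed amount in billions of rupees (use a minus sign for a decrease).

Government spending 413 billion rupees: only the composition of liabilities changes → 0.
Asset purchase (from non-banks) 206 billion rupees: an RBI asset is acquired → +206B.
OMO sale (to banks) 480 billion rupees: an RBI asset is shed → −480B.
Currency deposit 227 billion rupees: only the composition of liabilities changes → 0.
Discount-window repayment 418 billion rupees: an RBI asset is shed → −418B.
Net: 0 + 206 − 480 + 0 − 418 = -692 billion.

-692 billion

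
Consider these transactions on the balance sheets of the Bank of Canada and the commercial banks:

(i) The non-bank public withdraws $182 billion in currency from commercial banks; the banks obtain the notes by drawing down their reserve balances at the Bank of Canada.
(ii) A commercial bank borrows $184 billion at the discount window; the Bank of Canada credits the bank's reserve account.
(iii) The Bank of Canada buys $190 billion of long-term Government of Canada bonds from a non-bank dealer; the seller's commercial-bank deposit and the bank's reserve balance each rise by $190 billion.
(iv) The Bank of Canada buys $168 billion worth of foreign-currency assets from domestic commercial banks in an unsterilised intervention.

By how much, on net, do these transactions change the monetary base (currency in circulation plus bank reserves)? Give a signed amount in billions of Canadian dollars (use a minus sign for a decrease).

+$542 billion

Currency withdrawal $182 billion: just a shift between currency and reserves — both are base money → 0.
Discount-window loan $184 billion: Bank of Canada balance sheet expands → +$184B.
Asset purchase (from non-banks) $190 billion: Bank of Canada balance sheet expands → +$190B.
FX purchase $168 billion: Bank of Canada balance sheet expands → +$168B.
Net: 0 + 184 + 190 + 168 = +$542 billion.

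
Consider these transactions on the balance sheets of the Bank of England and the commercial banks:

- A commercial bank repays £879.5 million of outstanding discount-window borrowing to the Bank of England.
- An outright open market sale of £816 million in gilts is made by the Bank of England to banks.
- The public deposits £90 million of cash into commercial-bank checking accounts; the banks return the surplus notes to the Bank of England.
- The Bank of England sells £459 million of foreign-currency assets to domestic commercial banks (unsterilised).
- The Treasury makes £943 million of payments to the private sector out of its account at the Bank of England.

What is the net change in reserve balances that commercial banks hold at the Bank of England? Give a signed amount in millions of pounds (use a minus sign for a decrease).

-£1121.5 million

Discount-window repayment £879.5 million: repayment is debited from reserves → −£879.5M.
OMO sale (to banks) £816 million: the buying banks pay out of their reserve balances → −£816M.
Currency deposit £90 million: returned notes are swapped for reserve credit → +£90M.
FX sale £459 million: the buying banks pay out of their reserve balances → −£459M.
Government spending £943 million: government payments flow into bank reserve accounts → +£943M.
Net: −879.5 − 816 + 90 − 459 + 943 = -£1121.5 million.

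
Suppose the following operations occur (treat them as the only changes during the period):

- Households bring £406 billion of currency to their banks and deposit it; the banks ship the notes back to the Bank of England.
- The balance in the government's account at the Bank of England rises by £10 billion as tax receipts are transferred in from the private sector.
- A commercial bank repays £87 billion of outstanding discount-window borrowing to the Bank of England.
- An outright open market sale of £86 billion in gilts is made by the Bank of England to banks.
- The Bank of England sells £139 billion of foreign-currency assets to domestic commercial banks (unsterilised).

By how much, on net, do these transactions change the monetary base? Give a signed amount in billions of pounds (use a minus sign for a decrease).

-£322 billion

Currency deposit £406 billion: just a shift between currency and reserves — both are base money → 0.
Government account inflow £10 billion: reserves shift to a non-base liability → −£10B.
Discount-window repayment £87 billion: Bank of England balance sheet contracts → −£87B.
OMO sale (to banks) £86 billion: Bank of England balance sheet contracts → −£86B.
FX sale £139 billion: Bank of England balance sheet contracts → −£139B.
Net: 0 − 10 − 87 − 86 − 139 = -£322 billion.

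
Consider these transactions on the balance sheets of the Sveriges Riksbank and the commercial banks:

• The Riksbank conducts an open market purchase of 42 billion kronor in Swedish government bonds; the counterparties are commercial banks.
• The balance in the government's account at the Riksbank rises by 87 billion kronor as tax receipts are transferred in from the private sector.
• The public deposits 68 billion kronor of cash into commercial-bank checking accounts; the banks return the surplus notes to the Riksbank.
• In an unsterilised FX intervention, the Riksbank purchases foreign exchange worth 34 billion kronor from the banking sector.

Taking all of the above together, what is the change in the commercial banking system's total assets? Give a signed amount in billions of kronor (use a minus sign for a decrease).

Riksbank balance sheet:
  Assets:      Securities +42B, Foreign assets +34B
  Liabilities: Bank reserves +57B, Currency in circulation −68B, Government deposits +87B
Commercial banking system:
  Assets:      Reserves at CB +57B, Securities −42B, Foreign assets −34B
  Liabilities: Checkable deposits −19B
Change in total bank assets = -19 billion.

-19 billion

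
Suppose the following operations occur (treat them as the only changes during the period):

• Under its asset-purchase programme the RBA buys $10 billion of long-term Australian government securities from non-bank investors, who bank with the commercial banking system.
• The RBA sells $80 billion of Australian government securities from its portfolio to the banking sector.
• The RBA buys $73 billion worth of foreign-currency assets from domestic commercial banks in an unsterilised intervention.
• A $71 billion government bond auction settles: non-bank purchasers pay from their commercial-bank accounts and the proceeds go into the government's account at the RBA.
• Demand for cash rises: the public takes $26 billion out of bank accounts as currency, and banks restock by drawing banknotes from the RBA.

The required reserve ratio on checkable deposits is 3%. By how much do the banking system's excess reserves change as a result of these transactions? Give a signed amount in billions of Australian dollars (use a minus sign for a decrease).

Asset purchase (from non-banks) $10 billion: reserves +$10B, deposits +$10B.
OMO sale (to banks) $80 billion: reserves −$80B, deposits 0.
FX purchase $73 billion: reserves +$73B, deposits 0.
Government account inflow $71 billion: reserves −$71B, deposits −$71B.
Currency withdrawal $26 billion: reserves −$26B, deposits −$26B.
Totals: Δreserves = −$94B, Δdeposits = −$87B.
Δrequired reserves = 3% × −$87B = −$2.61B.
Δexcess reserves = Δreserves − Δrequired = −$94B − (−$2.61B) = -$91.39 billion.

-$91.39 billion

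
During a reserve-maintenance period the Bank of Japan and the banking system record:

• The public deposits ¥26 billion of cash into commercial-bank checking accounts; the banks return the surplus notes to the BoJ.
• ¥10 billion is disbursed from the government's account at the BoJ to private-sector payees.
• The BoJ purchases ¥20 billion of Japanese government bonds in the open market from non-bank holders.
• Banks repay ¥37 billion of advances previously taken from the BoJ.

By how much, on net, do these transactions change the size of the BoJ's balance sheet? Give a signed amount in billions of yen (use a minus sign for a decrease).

BoJ balance sheet:
  Assets:      Securities +¥20B, Loans to banks −¥37B
  Liabilities: Bank reserves +¥19B, Currency in circulation −¥26B, Government deposits −¥10B
Commercial banking system:
  Assets:      Reserves at CB +¥19B
  Liabilities: Checkable deposits +¥56B, Borrowings from CB −¥37B
Change in total BoJ assets = -¥17 billion.

-¥17 billion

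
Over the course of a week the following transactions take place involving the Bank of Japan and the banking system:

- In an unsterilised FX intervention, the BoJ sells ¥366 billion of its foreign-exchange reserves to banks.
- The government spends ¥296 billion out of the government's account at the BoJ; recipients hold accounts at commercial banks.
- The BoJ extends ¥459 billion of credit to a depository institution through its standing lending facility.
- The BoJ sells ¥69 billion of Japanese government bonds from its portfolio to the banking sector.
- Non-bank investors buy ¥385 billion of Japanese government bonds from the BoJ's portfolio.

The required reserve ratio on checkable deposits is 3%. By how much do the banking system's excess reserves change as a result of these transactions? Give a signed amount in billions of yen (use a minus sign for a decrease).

FX sale ¥366 billion: reserves −¥366B, deposits 0.
Government spending ¥296 billion: reserves +¥296B, deposits +¥296B.
Discount-window loan ¥459 billion: reserves +¥459B, deposits 0.
OMO sale (to banks) ¥69 billion: reserves −¥69B, deposits 0.
Asset sale (to non-banks) ¥385 billion: reserves −¥385B, deposits −¥385B.
Totals: Δreserves = −¥65B, Δdeposits = −¥89B.
Δrequired reserves = 3% × −¥89B = −¥2.67B.
Δexcess reserves = Δreserves − Δrequired = −¥65B − (−¥2.67B) = -¥62.33 billion.

-¥62.33 billion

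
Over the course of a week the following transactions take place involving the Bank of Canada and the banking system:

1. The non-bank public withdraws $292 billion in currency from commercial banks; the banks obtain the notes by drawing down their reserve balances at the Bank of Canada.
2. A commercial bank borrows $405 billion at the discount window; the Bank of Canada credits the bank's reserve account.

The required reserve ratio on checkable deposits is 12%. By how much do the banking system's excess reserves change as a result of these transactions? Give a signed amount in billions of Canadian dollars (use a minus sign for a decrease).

Currency withdrawal $292 billion: reserves −$292B, deposits −$292B.
Discount-window loan $405 billion: reserves +$405B, deposits 0.
Totals: Δreserves = +$113B, Δdeposits = −$292B.
Δrequired reserves = 12% × −$292B = −$35.04B.
Δexcess reserves = Δreserves − Δrequired = +$113B − (−$35.04B) = +$148.04 billion.

+$148.04 billion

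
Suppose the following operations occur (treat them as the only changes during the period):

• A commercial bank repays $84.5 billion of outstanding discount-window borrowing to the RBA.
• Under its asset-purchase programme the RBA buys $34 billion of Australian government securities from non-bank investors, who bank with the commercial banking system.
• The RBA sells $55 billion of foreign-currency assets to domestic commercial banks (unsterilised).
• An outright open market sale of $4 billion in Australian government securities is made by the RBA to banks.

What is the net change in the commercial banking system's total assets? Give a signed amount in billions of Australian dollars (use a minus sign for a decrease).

-$50.5 billion

Discount-window repayment $84.5 billion: bank balance sheets shrink → −$84.5B.
Asset purchase (from non-banks) $34 billion: bank balance sheets expand → +$34B.
FX sale $55 billion: just an asset swap on bank balance sheets → 0.
OMO sale (to banks) $4 billion: just an asset swap on bank balance sheets → 0.
Net: −84.5 + 34 + 0 + 0 = -$50.5 billion.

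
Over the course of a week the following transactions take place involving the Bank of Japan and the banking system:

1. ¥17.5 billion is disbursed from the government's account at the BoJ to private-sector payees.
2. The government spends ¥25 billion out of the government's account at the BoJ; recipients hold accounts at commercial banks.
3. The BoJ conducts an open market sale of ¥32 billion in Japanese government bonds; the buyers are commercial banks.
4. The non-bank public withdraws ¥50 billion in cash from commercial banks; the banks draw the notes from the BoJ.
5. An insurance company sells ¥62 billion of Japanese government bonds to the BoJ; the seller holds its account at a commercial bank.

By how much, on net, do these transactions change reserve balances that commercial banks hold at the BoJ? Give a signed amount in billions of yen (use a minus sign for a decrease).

BoJ balance sheet:
  Assets:      Securities +¥30B
  Liabilities: Bank reserves +¥22.5B, Currency in circulation +¥50B, Government deposits −¥42.5B
Commercial banking system:
  Assets:      Reserves at CB +¥22.5B, Securities +¥32B
  Liabilities: Checkable deposits +¥54.5B
So the change in reserve balances that commercial banks hold at the BoJ is +¥22.5 billion.

+¥22.5 billion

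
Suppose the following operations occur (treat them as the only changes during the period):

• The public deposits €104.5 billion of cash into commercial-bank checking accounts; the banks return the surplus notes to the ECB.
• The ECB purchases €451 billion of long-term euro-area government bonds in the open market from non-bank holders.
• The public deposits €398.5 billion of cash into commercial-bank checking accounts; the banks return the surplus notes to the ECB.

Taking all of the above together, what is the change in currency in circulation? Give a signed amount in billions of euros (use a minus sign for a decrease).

-€503 billion

ECB balance sheet:
  Assets:      Securities +€451B
  Liabilities: Bank reserves +€954B, Currency in circulation −€503B
Commercial banking system:
  Assets:      Reserves at CB +€954B
  Liabilities: Checkable deposits +€954B
So the change in currency in circulation is -€503 billion.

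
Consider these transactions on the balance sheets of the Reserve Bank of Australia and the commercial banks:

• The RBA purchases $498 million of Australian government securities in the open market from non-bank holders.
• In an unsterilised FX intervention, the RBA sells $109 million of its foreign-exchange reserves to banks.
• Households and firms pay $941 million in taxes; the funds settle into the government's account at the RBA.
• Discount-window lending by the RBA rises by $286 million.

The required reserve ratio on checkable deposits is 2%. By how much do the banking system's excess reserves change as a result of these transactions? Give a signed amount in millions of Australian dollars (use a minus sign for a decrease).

Asset purchase (from non-banks) $498 million: reserves +$498M, deposits +$498M.
FX sale $109 million: reserves −$109M, deposits 0.
Government account inflow $941 million: reserves −$941M, deposits −$941M.
Discount-window loan $286 million: reserves +$286M, deposits 0.
Totals: Δreserves = −$266M, Δdeposits = −$443M.
Δrequired reserves = 2% × −$443M = −$8.86M.
Δexcess reserves = Δreserves − Δrequired = −$266M − (−$8.86M) = -$257.14 million.

-$257.14 million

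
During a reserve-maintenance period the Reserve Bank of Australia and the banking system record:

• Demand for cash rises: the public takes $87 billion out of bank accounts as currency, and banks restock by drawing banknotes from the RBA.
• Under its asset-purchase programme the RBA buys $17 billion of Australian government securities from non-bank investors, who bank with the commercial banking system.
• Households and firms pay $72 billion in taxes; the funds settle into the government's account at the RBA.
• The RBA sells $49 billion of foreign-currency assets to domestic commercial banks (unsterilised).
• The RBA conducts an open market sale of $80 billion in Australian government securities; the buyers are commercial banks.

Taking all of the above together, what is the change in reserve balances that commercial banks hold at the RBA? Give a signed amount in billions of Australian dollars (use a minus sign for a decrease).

Currency withdrawal $87 billion: banks swap reserves for currency → −$87B.
Asset purchase (from non-banks) $17 billion: the RBA pays by crediting reserve accounts → +$17B.
Government account inflow $72 billion: funds move from bank reserves into the government account → −$72B.
FX sale $49 billion: the buying banks pay out of their reserve balances → −$49B.
OMO sale (to banks) $80 billion: the buying banks pay out of their reserve balances → −$80B.
Net: −87 + 17 − 72 − 49 − 80 = -$271 billion.

-$271 billion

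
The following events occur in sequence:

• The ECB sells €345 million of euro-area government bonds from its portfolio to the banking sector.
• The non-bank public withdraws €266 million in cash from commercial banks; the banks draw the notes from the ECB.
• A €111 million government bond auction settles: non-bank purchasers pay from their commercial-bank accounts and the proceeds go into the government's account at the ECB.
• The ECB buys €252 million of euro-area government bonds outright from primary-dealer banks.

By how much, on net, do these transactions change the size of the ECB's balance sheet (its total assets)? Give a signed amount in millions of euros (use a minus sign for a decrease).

-€93 million

OMO sale (to banks) €345 million: an ECB asset is shed → −€345M.
Currency withdrawal €266 million: only the composition of liabilities changes → 0.
Government account inflow €111 million: only the composition of liabilities changes → 0.
OMO purchase (from banks) €252 million: an ECB asset is acquired → +€252M.
Net: −345 + 0 + 0 + 252 = -€93 million.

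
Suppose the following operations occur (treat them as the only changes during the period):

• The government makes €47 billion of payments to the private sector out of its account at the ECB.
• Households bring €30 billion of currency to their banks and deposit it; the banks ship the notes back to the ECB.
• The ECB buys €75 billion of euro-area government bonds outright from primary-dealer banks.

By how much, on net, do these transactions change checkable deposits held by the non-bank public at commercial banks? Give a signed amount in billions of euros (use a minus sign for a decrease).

+€77 billion

Government spending €47 billion: non-bank counterparties' bank balances rise → +€47B.
Currency deposit €30 billion: non-bank counterparties' bank balances rise → +€30B.
OMO purchase (from banks) €75 billion: the counterparty is a bank, so public deposits are unchanged → 0.
Net: 47 + 30 + 0 = +€77 billion.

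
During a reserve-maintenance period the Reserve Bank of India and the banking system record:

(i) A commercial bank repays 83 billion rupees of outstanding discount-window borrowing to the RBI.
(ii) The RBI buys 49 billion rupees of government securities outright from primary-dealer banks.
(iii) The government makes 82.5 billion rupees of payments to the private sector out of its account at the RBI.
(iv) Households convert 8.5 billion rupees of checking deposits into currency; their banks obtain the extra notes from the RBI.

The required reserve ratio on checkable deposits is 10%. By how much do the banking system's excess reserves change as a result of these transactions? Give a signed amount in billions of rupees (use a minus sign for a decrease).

+32.6 billion

Discount-window repayment 83 billion rupees: reserves −83B, deposits 0.
OMO purchase (from banks) 49 billion rupees: reserves +49B, deposits 0.
Government spending 82.5 billion rupees: reserves +82.5B, deposits +82.5B.
Currency withdrawal 8.5 billion rupees: reserves −8.5B, deposits −8.5B.
Totals: Δreserves = +40B, Δdeposits = +74B.
Δrequired reserves = 10% × +74B = +7.4B.
Δexcess reserves = Δreserves − Δrequired = +40B − (+7.4B) = +32.6 billion.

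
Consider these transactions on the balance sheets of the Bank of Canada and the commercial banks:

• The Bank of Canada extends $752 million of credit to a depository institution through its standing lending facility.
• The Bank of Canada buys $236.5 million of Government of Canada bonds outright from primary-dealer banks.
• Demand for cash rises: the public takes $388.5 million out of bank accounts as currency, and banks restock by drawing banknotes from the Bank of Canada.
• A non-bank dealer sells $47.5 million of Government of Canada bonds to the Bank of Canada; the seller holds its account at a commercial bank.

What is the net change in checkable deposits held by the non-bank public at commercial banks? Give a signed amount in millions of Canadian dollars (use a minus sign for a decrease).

Bank of Canada balance sheet:
  Assets:      Securities +$284M, Loans to banks +$752M
  Liabilities: Bank reserves +$647.5M, Currency in circulation +$388.5M
Commercial banking system:
  Assets:      Reserves at CB +$647.5M, Securities −$236.5M
  Liabilities: Checkable deposits −$341M, Borrowings from CB +$752M
So the change in checkable deposits held by the non-bank public at commercial banks is -$341 million.

-$341 million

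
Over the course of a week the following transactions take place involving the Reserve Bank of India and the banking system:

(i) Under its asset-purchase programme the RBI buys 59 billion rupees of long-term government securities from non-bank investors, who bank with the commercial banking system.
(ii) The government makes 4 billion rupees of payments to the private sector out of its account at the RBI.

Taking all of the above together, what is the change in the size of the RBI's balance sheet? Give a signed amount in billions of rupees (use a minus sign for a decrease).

+59 billion

RBI balance sheet:
  Assets:      Securities +59B
  Liabilities: Bank reserves +63B, Government deposits −4B
Commercial banking system:
  Assets:      Reserves at CB +63B
  Liabilities: Checkable deposits +63B
Change in total RBI assets = +59 billion.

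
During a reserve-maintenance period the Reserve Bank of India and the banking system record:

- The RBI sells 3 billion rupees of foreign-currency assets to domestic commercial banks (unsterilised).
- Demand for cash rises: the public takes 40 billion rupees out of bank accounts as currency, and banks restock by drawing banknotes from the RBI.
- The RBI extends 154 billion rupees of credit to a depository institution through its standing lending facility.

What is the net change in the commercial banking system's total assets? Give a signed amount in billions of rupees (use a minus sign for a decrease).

+114 billion

RBI balance sheet:
  Assets:      Loans to banks +154B, Foreign assets −3B
  Liabilities: Bank reserves +111B, Currency in circulation +40B
Commercial banking system:
  Assets:      Reserves at CB +111B, Foreign assets +3B
  Liabilities: Checkable deposits −40B, Borrowings from CB +154B
Change in total bank assets = +114 billion.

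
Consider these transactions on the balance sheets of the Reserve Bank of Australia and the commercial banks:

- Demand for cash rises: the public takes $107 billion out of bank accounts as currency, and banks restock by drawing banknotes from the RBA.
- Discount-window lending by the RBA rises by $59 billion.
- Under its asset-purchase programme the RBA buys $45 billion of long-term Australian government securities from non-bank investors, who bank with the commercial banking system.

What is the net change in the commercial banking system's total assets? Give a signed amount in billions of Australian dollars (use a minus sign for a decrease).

Currency withdrawal $107 billion: bank balance sheets shrink → −$107B.
Discount-window loan $59 billion: bank balance sheets expand → +$59B.
Asset purchase (from non-banks) $45 billion: bank balance sheets expand → +$45B.
Net: −107 + 59 + 45 = -$3 billion.

-$3 billion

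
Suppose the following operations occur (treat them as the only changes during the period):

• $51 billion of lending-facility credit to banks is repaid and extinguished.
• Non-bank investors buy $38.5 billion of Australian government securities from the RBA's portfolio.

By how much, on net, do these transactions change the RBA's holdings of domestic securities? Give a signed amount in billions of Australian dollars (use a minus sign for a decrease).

-$38.5 billion

Discount-window repayment $51 billion: the RBA's securities portfolio is untouched → 0.
Asset sale (to non-banks) $38.5 billion: securities removed from the RBA's portfolio → −$38.5B.
Net: 0 − 38.5 = -$38.5 billion.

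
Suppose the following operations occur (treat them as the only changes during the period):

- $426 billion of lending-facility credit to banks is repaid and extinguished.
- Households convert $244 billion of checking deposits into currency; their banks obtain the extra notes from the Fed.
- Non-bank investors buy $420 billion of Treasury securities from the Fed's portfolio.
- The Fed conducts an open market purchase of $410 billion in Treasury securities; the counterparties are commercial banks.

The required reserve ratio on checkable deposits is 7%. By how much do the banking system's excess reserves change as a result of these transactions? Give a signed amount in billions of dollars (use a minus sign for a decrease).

-$633.52 billion

Discount-window repayment $426 billion: reserves −$426B, deposits 0.
Currency withdrawal $244 billion: reserves −$244B, deposits −$244B.
Asset sale (to non-banks) $420 billion: reserves −$420B, deposits −$420B.
OMO purchase (from banks) $410 billion: reserves +$410B, deposits 0.
Totals: Δreserves = −$680B, Δdeposits = −$664B.
Δrequired reserves = 7% × −$664B = −$46.48B.
Δexcess reserves = Δreserves − Δrequired = −$680B − (−$46.48B) = -$633.52 billion.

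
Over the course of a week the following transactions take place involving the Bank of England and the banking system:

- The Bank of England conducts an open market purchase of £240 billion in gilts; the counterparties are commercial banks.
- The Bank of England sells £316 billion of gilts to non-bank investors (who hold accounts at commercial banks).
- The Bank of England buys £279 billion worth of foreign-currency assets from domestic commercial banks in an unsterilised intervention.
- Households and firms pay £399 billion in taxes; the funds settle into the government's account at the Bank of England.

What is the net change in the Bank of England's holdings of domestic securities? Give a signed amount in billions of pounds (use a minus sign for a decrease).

OMO purchase (from banks) £240 billion: securities added to the Bank of England's portfolio → +£240B.
Asset sale (to non-banks) £316 billion: securities removed from the Bank of England's portfolio → −£316B.
FX purchase £279 billion: the Bank of England's securities portfolio is untouched → 0.
Government account inflow £399 billion: the Bank of England's securities portfolio is untouched → 0.
Net: 240 − 316 + 0 + 0 = -£76 billion.

-£76 billion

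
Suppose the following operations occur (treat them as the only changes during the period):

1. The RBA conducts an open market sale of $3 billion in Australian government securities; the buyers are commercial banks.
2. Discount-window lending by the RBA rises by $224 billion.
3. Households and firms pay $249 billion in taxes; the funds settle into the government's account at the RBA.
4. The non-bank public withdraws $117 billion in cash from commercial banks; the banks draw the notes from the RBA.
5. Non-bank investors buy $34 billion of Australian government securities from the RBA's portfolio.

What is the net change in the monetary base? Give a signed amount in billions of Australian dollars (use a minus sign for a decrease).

RBA balance sheet:
  Assets:      Securities −$37B, Loans to banks +$224B
  Liabilities: Bank reserves −$179B, Currency in circulation +$117B, Government deposits +$249B
Monetary base = currency + reserves: +$117B + (−$179B) = -$62 billion.

-$62 billion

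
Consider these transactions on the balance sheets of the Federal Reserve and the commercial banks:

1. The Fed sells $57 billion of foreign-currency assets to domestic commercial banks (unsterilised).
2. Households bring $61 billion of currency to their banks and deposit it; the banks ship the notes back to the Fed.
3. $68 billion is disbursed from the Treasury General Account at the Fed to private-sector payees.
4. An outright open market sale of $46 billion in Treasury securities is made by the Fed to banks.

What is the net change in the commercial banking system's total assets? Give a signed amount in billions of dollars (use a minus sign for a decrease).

+$129 billion

FX sale $57 billion: just an asset swap on bank balance sheets → 0.
Currency deposit $61 billion: bank balance sheets expand → +$61B.
Government spending $68 billion: bank balance sheets expand → +$68B.
OMO sale (to banks) $46 billion: just an asset swap on bank balance sheets → 0.
Net: 0 + 61 + 68 + 0 = +$129 billion.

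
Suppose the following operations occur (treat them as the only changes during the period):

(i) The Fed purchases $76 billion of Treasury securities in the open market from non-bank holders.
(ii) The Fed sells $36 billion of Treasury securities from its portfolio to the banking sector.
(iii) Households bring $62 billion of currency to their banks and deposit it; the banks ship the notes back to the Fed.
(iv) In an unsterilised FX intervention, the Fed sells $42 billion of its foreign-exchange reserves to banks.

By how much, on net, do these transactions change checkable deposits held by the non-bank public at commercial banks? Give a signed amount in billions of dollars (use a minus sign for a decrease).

Asset purchase (from non-banks) $76 billion: non-bank counterparties' bank balances rise → +$76B.
OMO sale (to banks) $36 billion: the counterparty is a bank, so public deposits are unchanged → 0.
Currency deposit $62 billion: non-bank counterparties' bank balances rise → +$62B.
FX sale $42 billion: the counterparty is a bank, so public deposits are unchanged → 0.
Net: 76 + 0 + 62 + 0 = +$138 billion.

+$138 billion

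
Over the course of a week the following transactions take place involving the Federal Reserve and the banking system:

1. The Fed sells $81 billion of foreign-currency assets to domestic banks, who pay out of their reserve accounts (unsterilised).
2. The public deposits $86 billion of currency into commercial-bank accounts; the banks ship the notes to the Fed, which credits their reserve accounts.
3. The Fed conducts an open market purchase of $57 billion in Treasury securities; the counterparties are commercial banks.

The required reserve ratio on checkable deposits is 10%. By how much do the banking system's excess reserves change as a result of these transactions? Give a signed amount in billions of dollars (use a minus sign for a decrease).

+$53.4 billion

FX sale $81 billion: reserves −$81B, deposits 0.
Currency deposit $86 billion: reserves +$86B, deposits +$86B.
OMO purchase (from banks) $57 billion: reserves +$57B, deposits 0.
Totals: Δreserves = +$62B, Δdeposits = +$86B.
Δrequired reserves = 10% × +$86B = +$8.6B.
Δexcess reserves = Δreserves − Δrequired = +$62B − (+$8.6B) = +$53.4 billion.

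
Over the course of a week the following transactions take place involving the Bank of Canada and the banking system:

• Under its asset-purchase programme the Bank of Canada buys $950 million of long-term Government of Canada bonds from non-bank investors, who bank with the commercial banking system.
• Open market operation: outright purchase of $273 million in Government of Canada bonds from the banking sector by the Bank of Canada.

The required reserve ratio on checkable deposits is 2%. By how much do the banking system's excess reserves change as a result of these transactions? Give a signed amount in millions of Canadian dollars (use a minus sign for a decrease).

Asset purchase (from non-banks) $950 million: reserves +$950M, deposits +$950M.
OMO purchase (from banks) $273 million: reserves +$273M, deposits 0.
Totals: Δreserves = +$1223M, Δdeposits = +$950M.
Δrequired reserves = 2% × +$950M = +$19M.
Δexcess reserves = Δreserves − Δrequired = +$1223M − (+$19M) = +$1204 million.

+$1204 million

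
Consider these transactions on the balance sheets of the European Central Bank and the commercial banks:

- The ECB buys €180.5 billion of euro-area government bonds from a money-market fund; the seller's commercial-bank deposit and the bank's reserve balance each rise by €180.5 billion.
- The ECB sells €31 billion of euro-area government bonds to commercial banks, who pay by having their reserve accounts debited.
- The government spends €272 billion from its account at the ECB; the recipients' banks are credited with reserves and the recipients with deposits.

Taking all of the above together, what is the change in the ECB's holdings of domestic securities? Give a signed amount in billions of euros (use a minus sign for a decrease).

+€149.5 billion

Asset purchase (from non-banks) €180.5 billion: securities added to the ECB's portfolio → +€180.5B.
OMO sale (to banks) €31 billion: securities removed from the ECB's portfolio → −€31B.
Government spending €272 billion: the ECB's securities portfolio is untouched → 0.
Net: 180.5 − 31 + 0 = +€149.5 billion.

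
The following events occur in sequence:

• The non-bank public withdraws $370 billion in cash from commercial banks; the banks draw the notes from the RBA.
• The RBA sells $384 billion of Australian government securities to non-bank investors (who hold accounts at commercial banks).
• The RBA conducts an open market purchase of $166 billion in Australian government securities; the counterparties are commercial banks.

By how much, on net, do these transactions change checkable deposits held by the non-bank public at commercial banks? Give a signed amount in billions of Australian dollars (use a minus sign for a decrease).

-$754 billion

Currency withdrawal $370 billion: non-bank counterparties' bank balances fall → −$370B.
Asset sale (to non-banks) $384 billion: non-bank counterparties' bank balances fall → −$384B.
OMO purchase (from banks) $166 billion: the counterparty is a bank, so public deposits are unchanged → 0.
Net: −370 − 384 + 0 = -$754 billion.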